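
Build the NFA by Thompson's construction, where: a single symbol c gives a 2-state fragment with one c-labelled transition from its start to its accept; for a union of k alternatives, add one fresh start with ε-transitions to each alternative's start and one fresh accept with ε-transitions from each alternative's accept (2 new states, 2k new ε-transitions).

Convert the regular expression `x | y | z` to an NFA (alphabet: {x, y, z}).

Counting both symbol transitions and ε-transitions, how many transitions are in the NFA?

Bottom-up over the parse tree:
Each of the 3 symbol leaves contributes 1 transition (1 symbol, 0 ε).
  x | y | z : 9 transitions (3 symbol, 6 ε)

9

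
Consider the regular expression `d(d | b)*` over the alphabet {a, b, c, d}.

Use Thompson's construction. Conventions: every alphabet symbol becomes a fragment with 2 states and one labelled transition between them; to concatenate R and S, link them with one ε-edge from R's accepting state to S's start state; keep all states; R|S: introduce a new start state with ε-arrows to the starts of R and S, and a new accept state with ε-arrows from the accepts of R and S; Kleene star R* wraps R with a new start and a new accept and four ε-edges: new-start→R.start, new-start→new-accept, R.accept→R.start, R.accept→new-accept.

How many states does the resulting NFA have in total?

10

Recursing over subexpressions:
Each of the 3 symbol leaves contributes a 2-state fragment.
  d | b = 6 states
  (d | b)* = 8 states
  d(d | b)* = 10 states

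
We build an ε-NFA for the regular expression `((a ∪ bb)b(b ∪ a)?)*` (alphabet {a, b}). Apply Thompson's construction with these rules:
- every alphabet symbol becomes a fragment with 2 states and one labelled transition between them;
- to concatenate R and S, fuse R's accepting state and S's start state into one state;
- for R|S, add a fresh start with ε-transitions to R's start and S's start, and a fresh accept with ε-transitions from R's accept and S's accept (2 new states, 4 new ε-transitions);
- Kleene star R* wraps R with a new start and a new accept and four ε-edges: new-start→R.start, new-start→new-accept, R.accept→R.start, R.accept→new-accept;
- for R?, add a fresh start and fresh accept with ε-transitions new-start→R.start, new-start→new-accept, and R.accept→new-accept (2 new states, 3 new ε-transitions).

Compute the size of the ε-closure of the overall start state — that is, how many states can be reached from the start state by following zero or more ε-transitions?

5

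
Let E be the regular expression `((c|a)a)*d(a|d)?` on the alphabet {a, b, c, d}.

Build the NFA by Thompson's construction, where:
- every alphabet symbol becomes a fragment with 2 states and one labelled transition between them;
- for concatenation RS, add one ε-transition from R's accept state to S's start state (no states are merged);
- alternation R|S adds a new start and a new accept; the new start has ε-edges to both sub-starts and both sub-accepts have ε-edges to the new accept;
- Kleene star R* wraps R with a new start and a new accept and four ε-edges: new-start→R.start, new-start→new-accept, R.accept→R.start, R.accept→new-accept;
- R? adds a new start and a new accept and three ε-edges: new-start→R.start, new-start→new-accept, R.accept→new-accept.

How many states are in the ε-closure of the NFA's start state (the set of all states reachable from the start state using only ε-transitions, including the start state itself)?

Let C(F) = |ε-closure(F.start)| within fragment F, and note whether F accepts ε. Symbol fragments have C = 1 and do not accept ε. Then:
  c|a : new start ε-reaches every alternative's start; none of them accept ε, so the new accept is not reached: |closure| = 1 + 1 + 1 = 3
  (c|a)a : |closure| equals the left operand's closure size = 3 (its accept is not ε-reachable, so the closure stops there)
  ((c|a)a)* : new start has ε-edges to the inner start and to the new accept, so |closure| = 2 + 3 = 5
  a|d : |closure| = 1 + 1 + 1 = 3 (the new accept is not ε-reachable since no branch accepts ε)
  (a|d)? : new start has ε-edges to the inner start and to the new accept, so |closure| = 2 + 3 = 5
  ((c|a)a)*d(a|d)? : |closure| = 5 + 1 = 6 (closure spills across the concat boundary because the left factor accepts ε)

6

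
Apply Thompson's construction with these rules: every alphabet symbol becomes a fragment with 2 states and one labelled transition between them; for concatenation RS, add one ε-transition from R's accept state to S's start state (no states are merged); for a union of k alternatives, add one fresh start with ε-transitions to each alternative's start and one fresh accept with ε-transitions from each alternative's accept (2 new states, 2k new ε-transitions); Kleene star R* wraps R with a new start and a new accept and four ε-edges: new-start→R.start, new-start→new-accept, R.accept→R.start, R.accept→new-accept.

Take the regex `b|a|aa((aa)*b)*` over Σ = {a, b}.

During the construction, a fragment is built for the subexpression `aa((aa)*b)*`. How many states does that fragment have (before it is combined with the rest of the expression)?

14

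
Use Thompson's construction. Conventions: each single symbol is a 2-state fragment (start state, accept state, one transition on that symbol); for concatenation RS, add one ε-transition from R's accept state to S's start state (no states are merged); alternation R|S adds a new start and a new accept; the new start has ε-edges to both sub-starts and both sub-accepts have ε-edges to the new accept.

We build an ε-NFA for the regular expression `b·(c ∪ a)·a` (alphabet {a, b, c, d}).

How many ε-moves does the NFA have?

6

Bottom-up over the parse tree:
Each of the 4 symbol leaves contributes 0 ε-transitions.
  c ∪ a : 4 ε-transitions
  b·(c ∪ a)·a : 6 ε-transitions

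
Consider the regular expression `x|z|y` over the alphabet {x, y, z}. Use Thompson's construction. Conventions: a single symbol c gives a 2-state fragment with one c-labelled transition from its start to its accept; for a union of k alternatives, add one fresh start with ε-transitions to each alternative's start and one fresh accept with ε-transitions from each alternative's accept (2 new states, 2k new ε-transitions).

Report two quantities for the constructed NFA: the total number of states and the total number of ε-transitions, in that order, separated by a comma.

8, 6

Recursing over subexpressions:
Each of the 3 symbol leaves contributes 2 states and 0 ε-transitions.
  x|z|y — 8 states, 6 ε-transitions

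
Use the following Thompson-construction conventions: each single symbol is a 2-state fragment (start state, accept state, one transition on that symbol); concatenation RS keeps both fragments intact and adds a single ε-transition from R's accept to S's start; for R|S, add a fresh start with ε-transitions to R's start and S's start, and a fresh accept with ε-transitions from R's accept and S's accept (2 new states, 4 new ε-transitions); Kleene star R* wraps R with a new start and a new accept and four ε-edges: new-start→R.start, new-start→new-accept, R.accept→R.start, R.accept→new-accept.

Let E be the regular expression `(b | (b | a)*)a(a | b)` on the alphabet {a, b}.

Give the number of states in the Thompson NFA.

Bottom-up over the parse tree:
Each of the 6 symbol leaves contributes a 2-state fragment.
  b | a = 6 states
  (b | a)* = 8 states
  b | (b | a)* = 12 states
  a | b = 6 states
  (b | (b | a)*)a(a | b) = 20 states

20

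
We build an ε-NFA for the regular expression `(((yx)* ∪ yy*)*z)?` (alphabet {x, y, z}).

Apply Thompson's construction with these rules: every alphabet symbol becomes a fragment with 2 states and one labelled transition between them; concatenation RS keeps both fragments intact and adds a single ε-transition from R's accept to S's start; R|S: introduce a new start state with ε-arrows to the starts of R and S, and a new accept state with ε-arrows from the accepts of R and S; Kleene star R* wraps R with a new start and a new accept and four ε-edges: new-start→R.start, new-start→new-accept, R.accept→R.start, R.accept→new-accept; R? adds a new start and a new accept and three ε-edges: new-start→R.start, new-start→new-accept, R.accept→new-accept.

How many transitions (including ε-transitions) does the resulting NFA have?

Building bottom-up:
Each of the 5 symbol leaves contributes 1 transition (1 symbol, 0 ε).
  yx → 3 transitions (2 symbol, 1 ε)
  (yx)* → 7 transitions (2 symbol, 5 ε)
  y* → 5 transitions (1 symbol, 4 ε)
  yy* → 7 transitions (2 symbol, 5 ε)
  (yx)* ∪ yy* → 18 transitions (4 symbol, 14 ε)
  ((yx)* ∪ yy*)* → 22 transitions (4 symbol, 18 ε)
  ((yx)* ∪ yy*)*z → 24 transitions (5 symbol, 19 ε)
  (((yx)* ∪ yy*)*z)? → 27 transitions (5 symbol, 22 ε)

27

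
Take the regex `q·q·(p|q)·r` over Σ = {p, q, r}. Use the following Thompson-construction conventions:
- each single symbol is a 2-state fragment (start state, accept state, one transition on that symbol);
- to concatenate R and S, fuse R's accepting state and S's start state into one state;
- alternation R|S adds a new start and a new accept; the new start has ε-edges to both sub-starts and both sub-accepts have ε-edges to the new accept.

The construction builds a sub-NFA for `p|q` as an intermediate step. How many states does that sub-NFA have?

6

Fragment for `p|q`:
Each of the 2 symbol leaves contributes a 2-state fragment.
  p|q : 6 states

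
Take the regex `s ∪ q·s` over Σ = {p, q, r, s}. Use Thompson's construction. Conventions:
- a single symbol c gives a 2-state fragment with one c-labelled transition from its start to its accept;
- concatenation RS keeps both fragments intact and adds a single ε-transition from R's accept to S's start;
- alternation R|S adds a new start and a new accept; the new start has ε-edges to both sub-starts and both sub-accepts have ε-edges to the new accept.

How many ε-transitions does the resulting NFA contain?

Bottom-up over the parse tree:
Each of the 3 symbol leaves contributes 0 ε-transitions.
  q·s → 1 ε-transition
  s ∪ q·s → 5 ε-transitions

5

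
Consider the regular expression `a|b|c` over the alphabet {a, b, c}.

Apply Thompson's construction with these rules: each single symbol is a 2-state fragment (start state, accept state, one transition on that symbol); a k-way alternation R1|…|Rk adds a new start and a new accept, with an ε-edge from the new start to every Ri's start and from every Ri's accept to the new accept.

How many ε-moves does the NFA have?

By structural recursion:
Each of the 3 symbol leaves contributes 0 ε-transitions.
  a|b|c : 6 ε-transitions

6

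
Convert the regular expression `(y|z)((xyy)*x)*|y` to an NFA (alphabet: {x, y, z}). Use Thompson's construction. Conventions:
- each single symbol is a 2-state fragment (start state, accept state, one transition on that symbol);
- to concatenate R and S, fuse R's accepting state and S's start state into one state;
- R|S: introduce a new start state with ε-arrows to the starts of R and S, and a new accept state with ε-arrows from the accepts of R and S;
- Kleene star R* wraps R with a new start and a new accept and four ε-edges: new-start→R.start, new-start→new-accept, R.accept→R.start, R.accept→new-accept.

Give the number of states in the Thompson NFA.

18

Bottom-up over the parse tree:
Each of the 7 symbol leaves contributes a 2-state fragment.
  y|z = 6 states
  xyy = 4 states
  (xyy)* = 6 states
  (xyy)*x = 7 states
  ((xyy)*x)* = 9 states
  (y|z)((xyy)*x)* = 14 states
  (y|z)((xyy)*x)*|y = 18 states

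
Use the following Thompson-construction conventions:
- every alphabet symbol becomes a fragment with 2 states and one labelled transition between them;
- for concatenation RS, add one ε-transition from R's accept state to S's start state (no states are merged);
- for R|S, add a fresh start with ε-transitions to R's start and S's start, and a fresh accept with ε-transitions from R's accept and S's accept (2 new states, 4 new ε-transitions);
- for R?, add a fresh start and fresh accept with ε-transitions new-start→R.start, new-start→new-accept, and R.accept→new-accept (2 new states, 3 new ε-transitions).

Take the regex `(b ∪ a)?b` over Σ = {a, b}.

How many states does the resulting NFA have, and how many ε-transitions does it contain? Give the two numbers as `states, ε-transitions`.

Recursing over subexpressions:
Each of the 3 symbol leaves contributes 2 states and 0 ε-transitions.
  b ∪ a — 6 states, 4 ε-transitions
  (b ∪ a)? — 8 states, 7 ε-transitions
  (b ∪ a)?b — 10 states, 8 ε-transitions

10, 8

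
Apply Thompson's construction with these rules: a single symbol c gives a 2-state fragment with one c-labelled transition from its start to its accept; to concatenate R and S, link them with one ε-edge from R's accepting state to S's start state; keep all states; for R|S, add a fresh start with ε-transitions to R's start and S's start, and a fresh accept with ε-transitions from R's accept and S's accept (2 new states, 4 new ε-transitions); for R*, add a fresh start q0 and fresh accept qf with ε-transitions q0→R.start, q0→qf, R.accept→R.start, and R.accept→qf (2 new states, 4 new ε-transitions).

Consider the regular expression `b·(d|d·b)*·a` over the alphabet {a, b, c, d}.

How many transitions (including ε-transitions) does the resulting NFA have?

16

Building bottom-up:
Each of the 5 symbol leaves contributes 1 transition (1 symbol, 0 ε).
  d·b : 3 transitions (2 symbol, 1 ε)
  d|d·b : 8 transitions (3 symbol, 5 ε)
  (d|d·b)* : 12 transitions (3 symbol, 9 ε)
  b·(d|d·b)*·a : 16 transitions (5 symbol, 11 ε)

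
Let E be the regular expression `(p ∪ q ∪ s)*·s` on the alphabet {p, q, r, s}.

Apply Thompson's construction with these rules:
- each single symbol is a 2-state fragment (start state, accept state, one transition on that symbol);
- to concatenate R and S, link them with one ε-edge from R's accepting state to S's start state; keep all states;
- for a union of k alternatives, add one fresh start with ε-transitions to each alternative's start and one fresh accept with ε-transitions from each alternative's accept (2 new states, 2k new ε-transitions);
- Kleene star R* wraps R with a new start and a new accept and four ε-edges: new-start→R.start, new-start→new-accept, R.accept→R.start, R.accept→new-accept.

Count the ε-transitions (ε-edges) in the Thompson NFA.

11

Recursing over subexpressions:
Each of the 4 symbol leaves contributes 0 ε-transitions.
  p ∪ q ∪ s : 6 ε-transitions
  (p ∪ q ∪ s)* : 10 ε-transitions
  (p ∪ q ∪ s)*·s : 11 ε-transitions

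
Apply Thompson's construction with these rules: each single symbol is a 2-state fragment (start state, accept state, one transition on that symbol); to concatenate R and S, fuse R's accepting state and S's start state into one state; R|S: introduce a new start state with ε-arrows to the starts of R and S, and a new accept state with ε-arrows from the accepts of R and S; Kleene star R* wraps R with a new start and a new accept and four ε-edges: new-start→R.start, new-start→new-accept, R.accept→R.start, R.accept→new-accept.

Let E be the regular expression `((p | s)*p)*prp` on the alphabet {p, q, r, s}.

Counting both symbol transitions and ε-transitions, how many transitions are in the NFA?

Per subexpression:
Each of the 6 symbol leaves contributes 1 transition (1 symbol, 0 ε).
  p | s → 6 transitions (2 symbol, 4 ε)
  (p | s)* → 10 transitions (2 symbol, 8 ε)
  (p | s)*p → 11 transitions (3 symbol, 8 ε)
  ((p | s)*p)* → 15 transitions (3 symbol, 12 ε)
  ((p | s)*p)*prp → 18 transitions (6 symbol, 12 ε)

18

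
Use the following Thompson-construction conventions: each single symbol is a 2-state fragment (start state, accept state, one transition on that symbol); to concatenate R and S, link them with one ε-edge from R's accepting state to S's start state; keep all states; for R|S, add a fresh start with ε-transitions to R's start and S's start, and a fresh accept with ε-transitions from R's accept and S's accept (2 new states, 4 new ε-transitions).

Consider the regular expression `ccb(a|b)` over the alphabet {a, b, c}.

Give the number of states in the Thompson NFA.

12

Building bottom-up:
Each of the 5 symbol leaves contributes a 2-state fragment.
  a|b — 6 states
  ccb(a|b) — 12 states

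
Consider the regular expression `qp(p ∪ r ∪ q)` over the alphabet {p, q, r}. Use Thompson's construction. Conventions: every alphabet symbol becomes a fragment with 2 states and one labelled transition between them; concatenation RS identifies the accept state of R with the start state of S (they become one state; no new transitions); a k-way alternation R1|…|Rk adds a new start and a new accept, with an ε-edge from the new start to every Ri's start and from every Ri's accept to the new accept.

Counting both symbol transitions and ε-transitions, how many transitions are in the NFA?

By structural recursion:
Each of the 5 symbol leaves contributes 1 transition (1 symbol, 0 ε).
  p ∪ r ∪ q : 9 transitions (3 symbol, 6 ε)
  qp(p ∪ r ∪ q) : 11 transitions (5 symbol, 6 ε)

11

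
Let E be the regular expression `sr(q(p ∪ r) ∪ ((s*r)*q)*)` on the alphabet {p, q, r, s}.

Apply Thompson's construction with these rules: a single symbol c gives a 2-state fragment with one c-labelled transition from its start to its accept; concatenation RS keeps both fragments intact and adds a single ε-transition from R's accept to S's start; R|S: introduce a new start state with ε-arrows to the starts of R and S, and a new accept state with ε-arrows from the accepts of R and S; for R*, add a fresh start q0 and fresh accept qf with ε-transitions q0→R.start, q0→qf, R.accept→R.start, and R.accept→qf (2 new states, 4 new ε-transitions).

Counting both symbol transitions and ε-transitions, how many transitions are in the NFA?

Per subexpression:
Each of the 8 symbol leaves contributes 1 transition (1 symbol, 0 ε).
  p ∪ r = 6 transitions (2 symbol, 4 ε)
  q(p ∪ r) = 8 transitions (3 symbol, 5 ε)
  s* = 5 transitions (1 symbol, 4 ε)
  s*r = 7 transitions (2 symbol, 5 ε)
  (s*r)* = 11 transitions (2 symbol, 9 ε)
  (s*r)*q = 13 transitions (3 symbol, 10 ε)
  ((s*r)*q)* = 17 transitions (3 symbol, 14 ε)
  q(p ∪ r) ∪ ((s*r)*q)* = 29 transitions (6 symbol, 23 ε)
  sr(q(p ∪ r) ∪ ((s*r)*q)*) = 33 transitions (8 symbol, 25 ε)

33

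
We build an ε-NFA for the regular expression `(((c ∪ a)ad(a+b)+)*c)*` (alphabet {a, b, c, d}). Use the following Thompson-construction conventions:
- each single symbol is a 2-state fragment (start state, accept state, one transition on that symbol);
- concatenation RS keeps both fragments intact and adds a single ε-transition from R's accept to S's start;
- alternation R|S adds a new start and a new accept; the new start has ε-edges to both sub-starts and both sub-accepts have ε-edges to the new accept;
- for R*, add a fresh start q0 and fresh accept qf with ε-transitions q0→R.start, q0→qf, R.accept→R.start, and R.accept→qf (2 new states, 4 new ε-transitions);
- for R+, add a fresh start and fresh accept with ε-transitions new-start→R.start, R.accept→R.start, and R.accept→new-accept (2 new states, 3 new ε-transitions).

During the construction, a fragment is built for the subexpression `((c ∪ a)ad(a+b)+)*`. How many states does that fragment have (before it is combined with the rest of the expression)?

20

Fragment for `((c ∪ a)ad(a+b)+)*`:
Each of the 6 symbol leaves contributes a 2-state fragment.
  c ∪ a : 6 states
  a+ : 4 states
  a+b : 6 states
  (a+b)+ : 8 states
  (c ∪ a)ad(a+b)+ : 18 states
  ((c ∪ a)ad(a+b)+)* : 20 states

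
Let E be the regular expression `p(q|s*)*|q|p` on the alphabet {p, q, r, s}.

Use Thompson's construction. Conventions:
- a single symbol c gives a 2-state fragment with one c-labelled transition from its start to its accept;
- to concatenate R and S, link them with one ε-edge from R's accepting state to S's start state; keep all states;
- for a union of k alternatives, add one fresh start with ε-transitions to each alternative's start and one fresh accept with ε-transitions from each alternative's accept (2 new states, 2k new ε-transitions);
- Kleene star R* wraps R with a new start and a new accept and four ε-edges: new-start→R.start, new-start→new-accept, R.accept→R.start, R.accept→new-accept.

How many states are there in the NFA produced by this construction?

18

By structural recursion:
Each of the 5 symbol leaves contributes a 2-state fragment.
  s* : 4 states
  q|s* : 8 states
  (q|s*)* : 10 states
  p(q|s*)* : 12 states
  p(q|s*)*|q|p : 18 states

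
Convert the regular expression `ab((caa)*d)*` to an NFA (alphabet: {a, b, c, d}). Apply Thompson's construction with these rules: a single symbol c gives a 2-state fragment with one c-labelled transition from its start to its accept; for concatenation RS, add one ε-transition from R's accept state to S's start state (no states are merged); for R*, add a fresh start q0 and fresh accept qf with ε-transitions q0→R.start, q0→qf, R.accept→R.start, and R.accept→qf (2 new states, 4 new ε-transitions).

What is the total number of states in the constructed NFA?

16

Bottom-up over the parse tree:
Each of the 6 symbol leaves contributes a 2-state fragment.
  caa = 6 states
  (caa)* = 8 states
  (caa)*d = 10 states
  ((caa)*d)* = 12 states
  ab((caa)*d)* = 16 states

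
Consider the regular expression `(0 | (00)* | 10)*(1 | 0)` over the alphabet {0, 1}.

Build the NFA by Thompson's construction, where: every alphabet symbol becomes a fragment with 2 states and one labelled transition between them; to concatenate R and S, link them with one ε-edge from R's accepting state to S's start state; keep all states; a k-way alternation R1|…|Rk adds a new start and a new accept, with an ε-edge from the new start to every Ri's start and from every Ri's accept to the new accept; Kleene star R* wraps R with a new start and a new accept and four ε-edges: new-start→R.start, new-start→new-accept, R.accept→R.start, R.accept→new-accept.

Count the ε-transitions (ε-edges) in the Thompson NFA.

Per subexpression:
Each of the 7 symbol leaves contributes 0 ε-transitions.
  00 → 1 ε-transition
  (00)* → 5 ε-transitions
  10 → 1 ε-transition
  0 | (00)* | 10 → 12 ε-transitions
  (0 | (00)* | 10)* → 16 ε-transitions
  1 | 0 → 4 ε-transitions
  (0 | (00)* | 10)*(1 | 0) → 21 ε-transitions

21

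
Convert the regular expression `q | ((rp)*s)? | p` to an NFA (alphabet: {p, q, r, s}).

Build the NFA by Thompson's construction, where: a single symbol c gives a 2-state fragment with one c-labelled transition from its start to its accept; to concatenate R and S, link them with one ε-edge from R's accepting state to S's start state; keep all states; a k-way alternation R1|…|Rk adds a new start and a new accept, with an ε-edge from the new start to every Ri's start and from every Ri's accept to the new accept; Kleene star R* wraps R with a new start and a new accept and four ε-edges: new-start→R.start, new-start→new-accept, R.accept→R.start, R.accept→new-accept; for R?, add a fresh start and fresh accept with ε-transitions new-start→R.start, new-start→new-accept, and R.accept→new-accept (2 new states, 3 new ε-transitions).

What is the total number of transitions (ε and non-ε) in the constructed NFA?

20

Recursing over subexpressions:
Each of the 5 symbol leaves contributes 1 transition (1 symbol, 0 ε).
  rp = 3 transitions (2 symbol, 1 ε)
  (rp)* = 7 transitions (2 symbol, 5 ε)
  (rp)*s = 9 transitions (3 symbol, 6 ε)
  ((rp)*s)? = 12 transitions (3 symbol, 9 ε)
  q | ((rp)*s)? | p = 20 transitions (5 symbol, 15 ε)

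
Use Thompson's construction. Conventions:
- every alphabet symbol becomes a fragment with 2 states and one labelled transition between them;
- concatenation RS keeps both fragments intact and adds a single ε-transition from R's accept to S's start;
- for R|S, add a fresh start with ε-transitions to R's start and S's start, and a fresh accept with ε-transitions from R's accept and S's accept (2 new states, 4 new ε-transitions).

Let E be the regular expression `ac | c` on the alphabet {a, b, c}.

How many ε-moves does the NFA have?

5

Per subexpression:
Each of the 3 symbol leaves contributes 0 ε-transitions.
  ac — 1 ε-transition
  ac | c — 5 ε-transitions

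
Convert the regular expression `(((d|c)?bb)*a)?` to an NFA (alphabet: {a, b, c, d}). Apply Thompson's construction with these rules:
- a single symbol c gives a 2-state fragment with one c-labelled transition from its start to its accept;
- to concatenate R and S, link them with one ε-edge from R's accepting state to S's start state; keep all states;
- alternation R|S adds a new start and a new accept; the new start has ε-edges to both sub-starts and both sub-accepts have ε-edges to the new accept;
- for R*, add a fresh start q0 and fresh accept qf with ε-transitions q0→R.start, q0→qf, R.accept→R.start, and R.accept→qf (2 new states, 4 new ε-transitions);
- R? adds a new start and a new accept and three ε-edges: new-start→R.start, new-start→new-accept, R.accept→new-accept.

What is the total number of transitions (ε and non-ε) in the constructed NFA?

22

By structural recursion:
Each of the 5 symbol leaves contributes 1 transition (1 symbol, 0 ε).
  d|c → 6 transitions (2 symbol, 4 ε)
  (d|c)? → 9 transitions (2 symbol, 7 ε)
  (d|c)?bb → 13 transitions (4 symbol, 9 ε)
  ((d|c)?bb)* → 17 transitions (4 symbol, 13 ε)
  ((d|c)?bb)*a → 19 transitions (5 symbol, 14 ε)
  (((d|c)?bb)*a)? → 22 transitions (5 symbol, 17 ε)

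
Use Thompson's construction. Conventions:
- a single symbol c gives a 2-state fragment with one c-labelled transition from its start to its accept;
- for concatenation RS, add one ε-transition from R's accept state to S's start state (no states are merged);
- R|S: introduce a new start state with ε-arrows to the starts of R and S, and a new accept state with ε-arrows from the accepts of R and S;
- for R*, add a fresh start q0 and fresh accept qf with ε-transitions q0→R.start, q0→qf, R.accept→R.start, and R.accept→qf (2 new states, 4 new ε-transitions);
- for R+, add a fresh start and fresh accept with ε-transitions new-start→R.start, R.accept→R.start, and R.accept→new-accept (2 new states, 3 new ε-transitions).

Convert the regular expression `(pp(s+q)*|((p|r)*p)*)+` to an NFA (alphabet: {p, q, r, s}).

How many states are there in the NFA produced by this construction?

28

By structural recursion:
Each of the 7 symbol leaves contributes a 2-state fragment.
  s+ → 4 states
  s+q → 6 states
  (s+q)* → 8 states
  pp(s+q)* → 12 states
  p|r → 6 states
  (p|r)* → 8 states
  (p|r)*p → 10 states
  ((p|r)*p)* → 12 states
  pp(s+q)*|((p|r)*p)* → 26 states
  (pp(s+q)*|((p|r)*p)*)+ → 28 states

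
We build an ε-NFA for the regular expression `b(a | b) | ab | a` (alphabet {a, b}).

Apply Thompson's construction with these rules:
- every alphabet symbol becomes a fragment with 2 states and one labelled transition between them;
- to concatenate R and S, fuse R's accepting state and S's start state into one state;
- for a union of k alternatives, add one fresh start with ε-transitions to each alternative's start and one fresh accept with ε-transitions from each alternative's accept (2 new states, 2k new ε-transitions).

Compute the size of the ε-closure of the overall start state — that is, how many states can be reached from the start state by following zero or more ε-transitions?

4

Let C(F) = |ε-closure(F.start)| within fragment F, and note whether F accepts ε. Symbol fragments have C = 1 and do not accept ε. Then:
  a | b : new start ε-reaches every alternative's start; none of them accept ε, so the new accept is not reached: |closure| = 1 + 1 + 1 = 3
  b(a | b) : |closure| equals the left operand's closure size = 1 (its accept is not ε-reachable, so the closure stops there)
  ab : |closure| equals the left operand's closure size = 1 (its accept is not ε-reachable, so the closure stops there)
  b(a | b) | ab | a : new start ε-reaches every alternative's start; none of them accept ε, so the new accept is not reached: |closure| = 1 + 1 + 1 + 1 = 4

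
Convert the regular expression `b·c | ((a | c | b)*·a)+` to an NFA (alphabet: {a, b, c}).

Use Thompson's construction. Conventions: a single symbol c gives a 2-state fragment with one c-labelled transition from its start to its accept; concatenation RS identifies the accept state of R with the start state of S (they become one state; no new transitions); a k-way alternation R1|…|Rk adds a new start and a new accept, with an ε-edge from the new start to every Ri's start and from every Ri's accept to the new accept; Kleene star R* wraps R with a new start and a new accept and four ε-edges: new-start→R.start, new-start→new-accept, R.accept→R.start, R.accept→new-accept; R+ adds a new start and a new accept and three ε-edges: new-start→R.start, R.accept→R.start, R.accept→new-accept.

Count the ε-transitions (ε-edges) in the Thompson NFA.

17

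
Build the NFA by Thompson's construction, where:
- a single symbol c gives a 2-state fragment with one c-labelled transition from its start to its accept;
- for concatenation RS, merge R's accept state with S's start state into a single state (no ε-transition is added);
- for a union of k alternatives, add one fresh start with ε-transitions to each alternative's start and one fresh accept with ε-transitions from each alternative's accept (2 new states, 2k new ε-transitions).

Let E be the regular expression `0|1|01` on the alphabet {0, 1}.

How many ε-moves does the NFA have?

6

Per subexpression:
Each of the 4 symbol leaves contributes 0 ε-transitions.
  01 → 0 ε-transitions
  0|1|01 → 6 ε-transitions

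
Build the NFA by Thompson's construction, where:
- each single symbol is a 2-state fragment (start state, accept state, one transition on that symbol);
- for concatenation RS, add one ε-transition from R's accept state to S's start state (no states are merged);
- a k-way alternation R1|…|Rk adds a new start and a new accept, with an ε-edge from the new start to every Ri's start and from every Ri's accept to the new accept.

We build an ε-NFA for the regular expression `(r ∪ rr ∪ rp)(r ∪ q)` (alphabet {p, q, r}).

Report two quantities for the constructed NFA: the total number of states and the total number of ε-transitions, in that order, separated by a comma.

Building bottom-up:
Each of the 7 symbol leaves contributes 2 states and 0 ε-transitions.
  rr — 4 states, 1 ε-transition
  rp — 4 states, 1 ε-transition
  r ∪ rr ∪ rp — 12 states, 8 ε-transitions
  r ∪ q — 6 states, 4 ε-transitions
  (r ∪ rr ∪ rp)(r ∪ q) — 18 states, 13 ε-transitions

18, 13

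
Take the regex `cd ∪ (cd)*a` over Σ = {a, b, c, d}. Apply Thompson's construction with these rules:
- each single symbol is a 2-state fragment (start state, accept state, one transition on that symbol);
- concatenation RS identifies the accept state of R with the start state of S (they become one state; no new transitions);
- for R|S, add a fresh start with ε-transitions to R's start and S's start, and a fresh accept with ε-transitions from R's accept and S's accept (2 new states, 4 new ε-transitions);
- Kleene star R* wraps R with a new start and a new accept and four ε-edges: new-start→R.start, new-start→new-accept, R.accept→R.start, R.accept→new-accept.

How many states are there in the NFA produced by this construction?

11

Recursing over subexpressions:
Each of the 5 symbol leaves contributes a 2-state fragment.
  cd → 3 states
  cd → 3 states
  (cd)* → 5 states
  (cd)*a → 6 states
  cd ∪ (cd)*a → 11 states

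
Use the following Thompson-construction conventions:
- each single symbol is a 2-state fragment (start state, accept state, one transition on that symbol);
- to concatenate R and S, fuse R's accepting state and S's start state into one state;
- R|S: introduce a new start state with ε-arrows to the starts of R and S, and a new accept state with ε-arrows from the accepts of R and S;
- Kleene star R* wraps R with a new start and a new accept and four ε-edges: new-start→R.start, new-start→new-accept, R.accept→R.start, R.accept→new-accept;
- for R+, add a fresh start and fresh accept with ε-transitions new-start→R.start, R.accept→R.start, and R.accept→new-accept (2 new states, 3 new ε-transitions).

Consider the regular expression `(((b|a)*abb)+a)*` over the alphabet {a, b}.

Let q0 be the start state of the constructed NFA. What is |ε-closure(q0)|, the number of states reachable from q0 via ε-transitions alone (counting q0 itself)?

8

Compute the ε-closure size of each fragment's start state recursively; a symbol fragment's start has no outgoing ε-edge, so its closure is just itself (size 1).
  b|a — |ε-closure| = 1 + 1 + 1 = 3 (the new accept is not ε-reachable since no branch accepts ε)
  (b|a)* — the star's fresh start ε-reaches both the body's start and the fresh accept: |ε-closure| = 2 + 3 = 5
  (b|a)*abb — the left operand accepts ε, so the closure extends into the next operand (the shared merged state is already counted); |ε-closure| = 5 + (1−1) = 5
  ((b|a)*abb)+ — new start ε-reaches only the body's start; the new accept needs a symbol first: |ε-closure| = 1 + 5 = 6
  ((b|a)*abb)+a — |ε-closure| equals the left operand's closure size = 6 (its accept is not ε-reachable, so the closure stops there)
  (((b|a)*abb)+a)* — new start has ε-edges to the inner start and to the new accept, so |ε-closure| = 2 + 6 = 8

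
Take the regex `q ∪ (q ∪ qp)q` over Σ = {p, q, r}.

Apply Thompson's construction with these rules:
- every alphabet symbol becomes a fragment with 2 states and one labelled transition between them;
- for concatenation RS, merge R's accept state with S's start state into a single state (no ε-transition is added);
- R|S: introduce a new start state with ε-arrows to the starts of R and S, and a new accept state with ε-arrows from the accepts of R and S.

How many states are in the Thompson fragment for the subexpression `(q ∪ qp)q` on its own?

Fragment for `(q ∪ qp)q`:
Each of the 4 symbol leaves contributes a 2-state fragment.
  qp : 3 states
  q ∪ qp : 7 states
  (q ∪ qp)q : 8 states

8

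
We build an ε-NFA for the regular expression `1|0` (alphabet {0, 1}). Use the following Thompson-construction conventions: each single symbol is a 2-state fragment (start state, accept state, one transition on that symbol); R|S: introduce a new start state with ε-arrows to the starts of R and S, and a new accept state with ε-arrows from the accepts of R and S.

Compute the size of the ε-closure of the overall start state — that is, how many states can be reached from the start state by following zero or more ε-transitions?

3

Work bottom-up. For each fragment F, track |ε-closure(F.start)| and whether F's accept lies in that closure (i.e. whether F accepts ε). A single-symbol fragment has closure size 1 and does not accept ε.
  1|0 : |ε-closure| = 1 + 1 + 1 = 3 (the new accept is not ε-reachable since no branch accepts ε)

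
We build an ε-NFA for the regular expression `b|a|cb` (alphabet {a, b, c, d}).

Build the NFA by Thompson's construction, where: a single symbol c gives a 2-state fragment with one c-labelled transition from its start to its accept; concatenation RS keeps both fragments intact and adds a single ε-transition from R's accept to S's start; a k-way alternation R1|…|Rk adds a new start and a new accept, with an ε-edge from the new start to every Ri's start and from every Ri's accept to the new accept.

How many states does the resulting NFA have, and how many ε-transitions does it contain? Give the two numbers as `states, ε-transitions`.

Building bottom-up:
Each of the 4 symbol leaves contributes 2 states and 0 ε-transitions.
  cb — 4 states, 1 ε-transition
  b|a|cb — 10 states, 7 ε-transitions

10, 7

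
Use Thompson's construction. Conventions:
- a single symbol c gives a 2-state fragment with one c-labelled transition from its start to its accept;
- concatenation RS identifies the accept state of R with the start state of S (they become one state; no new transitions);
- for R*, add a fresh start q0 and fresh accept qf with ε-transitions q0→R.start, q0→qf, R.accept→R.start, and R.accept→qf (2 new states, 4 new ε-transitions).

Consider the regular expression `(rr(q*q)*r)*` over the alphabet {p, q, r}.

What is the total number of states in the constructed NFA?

12

Bottom-up over the parse tree:
Each of the 5 symbol leaves contributes a 2-state fragment.
  q* → 4 states
  q*q → 5 states
  (q*q)* → 7 states
  rr(q*q)*r → 10 states
  (rr(q*q)*r)* → 12 states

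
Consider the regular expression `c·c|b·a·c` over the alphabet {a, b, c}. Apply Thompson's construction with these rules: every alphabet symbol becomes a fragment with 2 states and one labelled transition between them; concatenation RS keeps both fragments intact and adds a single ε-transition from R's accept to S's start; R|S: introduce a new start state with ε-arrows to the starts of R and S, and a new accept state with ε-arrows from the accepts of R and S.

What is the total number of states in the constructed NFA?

12

Bottom-up over the parse tree:
Each of the 5 symbol leaves contributes a 2-state fragment.
  c·c = 4 states
  b·a·c = 6 states
  c·c|b·a·c = 12 states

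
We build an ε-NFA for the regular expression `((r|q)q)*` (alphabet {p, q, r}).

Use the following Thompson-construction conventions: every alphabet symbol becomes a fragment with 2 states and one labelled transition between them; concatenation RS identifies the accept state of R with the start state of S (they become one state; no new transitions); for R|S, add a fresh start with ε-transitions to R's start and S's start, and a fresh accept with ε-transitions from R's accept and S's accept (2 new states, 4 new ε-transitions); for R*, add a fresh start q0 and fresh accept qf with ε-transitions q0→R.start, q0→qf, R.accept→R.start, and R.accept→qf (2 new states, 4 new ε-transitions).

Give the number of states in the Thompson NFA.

9

Bottom-up over the parse tree:
Each of the 3 symbol leaves contributes a 2-state fragment.
  r|q = 6 states
  (r|q)q = 7 states
  ((r|q)q)* = 9 states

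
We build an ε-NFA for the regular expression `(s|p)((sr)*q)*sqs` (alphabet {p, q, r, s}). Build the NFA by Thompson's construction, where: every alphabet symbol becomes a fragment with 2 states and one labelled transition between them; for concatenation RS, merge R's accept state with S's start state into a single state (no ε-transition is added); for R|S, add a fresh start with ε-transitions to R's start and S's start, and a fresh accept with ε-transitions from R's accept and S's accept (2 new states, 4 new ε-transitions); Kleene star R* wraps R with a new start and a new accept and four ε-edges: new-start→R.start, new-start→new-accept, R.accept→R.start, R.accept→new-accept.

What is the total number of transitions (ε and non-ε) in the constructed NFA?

20

Bottom-up over the parse tree:
Each of the 8 symbol leaves contributes 1 transition (1 symbol, 0 ε).
  s|p → 6 transitions (2 symbol, 4 ε)
  sr → 2 transitions (2 symbol, 0 ε)
  (sr)* → 6 transitions (2 symbol, 4 ε)
  (sr)*q → 7 transitions (3 symbol, 4 ε)
  ((sr)*q)* → 11 transitions (3 symbol, 8 ε)
  (s|p)((sr)*q)*sqs → 20 transitions (8 symbol, 12 ε)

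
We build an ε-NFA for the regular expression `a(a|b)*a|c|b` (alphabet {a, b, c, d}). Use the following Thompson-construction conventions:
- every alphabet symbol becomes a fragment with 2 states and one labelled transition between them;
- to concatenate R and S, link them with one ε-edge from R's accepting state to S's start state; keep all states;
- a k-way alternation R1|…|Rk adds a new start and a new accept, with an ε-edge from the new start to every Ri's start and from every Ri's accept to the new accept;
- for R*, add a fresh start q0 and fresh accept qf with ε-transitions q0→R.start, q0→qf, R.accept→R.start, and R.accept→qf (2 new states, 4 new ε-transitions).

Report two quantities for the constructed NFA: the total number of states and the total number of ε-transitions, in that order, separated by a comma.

18, 16

Building bottom-up:
Each of the 6 symbol leaves contributes 2 states and 0 ε-transitions.
  a|b : 6 states, 4 ε-transitions
  (a|b)* : 8 states, 8 ε-transitions
  a(a|b)*a : 12 states, 10 ε-transitions
  a(a|b)*a|c|b : 18 states, 16 ε-transitions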